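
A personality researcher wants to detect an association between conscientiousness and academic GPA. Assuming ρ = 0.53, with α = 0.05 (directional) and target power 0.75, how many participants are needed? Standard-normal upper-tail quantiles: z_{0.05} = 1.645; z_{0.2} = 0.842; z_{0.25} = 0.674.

Fisher's z: C = ½·ln((1+r)/(1−r)) = ½·ln(3.2553) = 0.5901.
n = ((z_{α} + z_β)/C)² + 3.
(1.645 + 0.674) / 0.5901 = 2.319 / 0.5901 = 3.930.
n = 3.930² + 3 = 15.44 + 3 = 18.4.
Round up.

n = 19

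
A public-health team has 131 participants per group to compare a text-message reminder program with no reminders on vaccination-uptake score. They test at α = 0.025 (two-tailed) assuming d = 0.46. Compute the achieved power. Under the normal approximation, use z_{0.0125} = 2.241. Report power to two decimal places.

For two equal groups, power = Φ(d·√(n/2) − z_{α/2}).
d·√(n/2) = 0.46 × √(131/2) = 0.46 × 8.093 = 3.723.
z_β = 3.723 − 2.241 = 1.482.
Power = Φ(1.482) = 0.931.

power ≈ 0.93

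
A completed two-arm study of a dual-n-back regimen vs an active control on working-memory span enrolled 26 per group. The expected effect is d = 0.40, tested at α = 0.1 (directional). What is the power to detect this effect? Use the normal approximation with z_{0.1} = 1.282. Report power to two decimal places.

power ≈ 0.56

For two equal groups, power = Φ(d·√(n/2) − z_{α}).
d·√(n/2) = 0.40 × √(26/2) = 0.40 × 3.606 = 1.442.
z_β = 1.442 − 1.282 = 0.160.
Power = Φ(0.160) = 0.564.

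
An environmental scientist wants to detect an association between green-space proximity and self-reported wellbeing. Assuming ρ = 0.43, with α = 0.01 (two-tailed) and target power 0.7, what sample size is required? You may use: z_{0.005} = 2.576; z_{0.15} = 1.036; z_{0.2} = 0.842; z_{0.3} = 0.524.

n = 49

Fisher's z: C = ½·ln((1+r)/(1−r)) = ½·ln(2.5088) = 0.4599.
n = ((z_{α/2} + z_β)/C)² + 3.
(2.576 + 0.524) / 0.4599 = 3.100 / 0.4599 = 6.741.
n = 6.741² + 3 = 45.44 + 3 = 48.4.
Round up.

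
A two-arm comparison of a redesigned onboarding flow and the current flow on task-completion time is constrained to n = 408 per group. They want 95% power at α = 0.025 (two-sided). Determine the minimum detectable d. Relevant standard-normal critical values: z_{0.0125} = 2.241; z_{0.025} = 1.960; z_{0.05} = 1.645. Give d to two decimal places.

d_min ≈ 0.27

For two independent groups of n = 408 each: d_min = (z_{α/2} + z_β)·√(2/n).
z-sum = 2.241 + 1.645 = 3.886.
d_min = 3.886 × √(2/408) = 3.886 × 0.0700 = 0.272.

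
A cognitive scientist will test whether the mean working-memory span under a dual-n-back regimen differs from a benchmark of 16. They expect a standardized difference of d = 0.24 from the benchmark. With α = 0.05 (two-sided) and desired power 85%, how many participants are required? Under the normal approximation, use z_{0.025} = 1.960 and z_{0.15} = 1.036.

For a one-sample test: n = ((z_{α/2} + z_β) / d)².
z_{α/2} + z_β = 1.960 + 1.036 = 2.996.
n = (2.996 / 0.24)² = 12.483² = 155.83.
Round up.

n = 156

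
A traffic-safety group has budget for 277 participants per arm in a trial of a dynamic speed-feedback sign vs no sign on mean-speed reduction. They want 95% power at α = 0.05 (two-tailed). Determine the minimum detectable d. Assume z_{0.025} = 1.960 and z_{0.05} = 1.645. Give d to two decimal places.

For two independent groups of n = 277 each: d_min = (z_{α/2} + z_β)·√(2/n).
z-sum = 1.960 + 1.645 = 3.605.
d_min = 3.605 × √(2/277) = 3.605 × 0.0850 = 0.306.

d_min ≈ 0.31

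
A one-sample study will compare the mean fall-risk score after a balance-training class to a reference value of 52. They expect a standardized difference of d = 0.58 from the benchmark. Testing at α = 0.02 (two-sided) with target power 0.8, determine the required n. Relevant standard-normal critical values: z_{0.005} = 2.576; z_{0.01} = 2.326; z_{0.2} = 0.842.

For a one-sample test: n = ((z_{α/2} + z_β) / d)².
z_{α/2} + z_β = 2.326 + 0.842 = 3.168.
n = (3.168 / 0.58)² = 5.462² = 29.83.
Round up.

n = 30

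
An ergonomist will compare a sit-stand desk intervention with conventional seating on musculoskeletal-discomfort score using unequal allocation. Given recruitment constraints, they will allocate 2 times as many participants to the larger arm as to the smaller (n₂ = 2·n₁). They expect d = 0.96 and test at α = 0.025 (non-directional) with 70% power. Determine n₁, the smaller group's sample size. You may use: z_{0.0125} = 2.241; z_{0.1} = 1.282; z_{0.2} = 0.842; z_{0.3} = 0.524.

n₁ = 13

With allocation ratio k = n₂/n₁ = 2, Var(x̄₁−x̄₂) = σ²(1/n₁ + 1/(k·n₁)) = σ²·(k+1)/(k·n₁).
So n₁ = (1 + 1/k)·((z_{α/2} + z_β)/d)² = 1.500 × (2.765/0.96)².
n₁ = 1.500 × 8.30 = 12.4.
Round up: n₁ = 13, giving n₂ = 2 × 13 = 26.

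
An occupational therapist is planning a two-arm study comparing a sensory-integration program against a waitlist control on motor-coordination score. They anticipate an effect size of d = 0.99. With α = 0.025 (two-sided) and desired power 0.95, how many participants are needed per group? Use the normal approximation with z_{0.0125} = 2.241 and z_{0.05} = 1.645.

n = 31 per group

For two independent groups with equal n: n = 2·((z_{α/2} + z_β) / d)².
z_{α/2} + z_β = 2.241 + 1.645 = 3.886.
n = 2 × (3.886 / 0.99)² = 2 × 3.925² = 2 × 15.41 = 30.8.
Round up to the next whole participant.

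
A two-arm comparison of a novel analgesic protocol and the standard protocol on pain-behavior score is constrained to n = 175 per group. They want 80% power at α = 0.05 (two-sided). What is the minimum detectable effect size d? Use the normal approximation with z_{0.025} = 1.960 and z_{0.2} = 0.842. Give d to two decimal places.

For two independent groups of n = 175 each: d_min = (z_{α/2} + z_β)·√(2/n).
z-sum = 1.960 + 0.842 = 2.802.
d_min = 2.802 × √(2/175) = 2.802 × 0.1069 = 0.300.

d_min ≈ 0.30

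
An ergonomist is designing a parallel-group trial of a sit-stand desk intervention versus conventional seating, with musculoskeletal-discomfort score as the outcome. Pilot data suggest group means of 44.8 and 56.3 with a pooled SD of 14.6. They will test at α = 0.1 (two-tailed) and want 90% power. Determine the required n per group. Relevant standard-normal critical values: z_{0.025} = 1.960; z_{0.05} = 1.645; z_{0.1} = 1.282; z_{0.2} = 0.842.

Cohen's d = |M₁ − M₂| / SD_pooled = |44.8 − 56.3| / 14.6 = 11.5 / 14.6 = 0.788.
For two independent groups with equal n: n = 2·((z_{α/2} + z_β) / d)².
z_{α/2} + z_β = 1.645 + 1.282 = 2.927.
n = 2 × (2.927 / 0.788)² = 2 × 3.714² = 2 × 13.80 = 27.6.
Round up to the next whole participant.

n = 28 per group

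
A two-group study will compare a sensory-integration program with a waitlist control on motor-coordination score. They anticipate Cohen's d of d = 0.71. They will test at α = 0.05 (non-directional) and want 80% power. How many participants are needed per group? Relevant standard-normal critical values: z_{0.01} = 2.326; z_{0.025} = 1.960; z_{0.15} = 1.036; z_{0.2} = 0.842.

n = 32 per group

For two independent groups with equal n: n = 2·((z_{α/2} + z_β) / d)².
z_{α/2} + z_β = 1.960 + 0.842 = 2.802.
n = 2 × (2.802 / 0.71)² = 2 × 3.946² = 2 × 15.57 = 31.1.
Round up to the next whole participant.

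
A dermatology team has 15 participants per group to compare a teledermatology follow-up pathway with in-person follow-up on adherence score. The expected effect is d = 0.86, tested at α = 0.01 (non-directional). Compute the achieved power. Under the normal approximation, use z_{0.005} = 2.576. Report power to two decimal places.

For two equal groups, power = Φ(d·√(n/2) − z_{α/2}).
d·√(n/2) = 0.86 × √(15/2) = 0.86 × 2.739 = 2.355.
z_β = 2.355 − 2.576 = -0.221.
Power = Φ(-0.221) = 0.413.

power ≈ 0.41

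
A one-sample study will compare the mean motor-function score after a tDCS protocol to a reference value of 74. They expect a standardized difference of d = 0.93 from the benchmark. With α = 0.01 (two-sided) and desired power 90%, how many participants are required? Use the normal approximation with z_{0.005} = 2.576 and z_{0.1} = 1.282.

n = 18

For a one-sample test: n = ((z_{α/2} + z_β) / d)².
z_{α/2} + z_β = 2.576 + 1.282 = 3.858.
n = (3.858 / 0.93)² = 4.148² = 17.21.
Round up.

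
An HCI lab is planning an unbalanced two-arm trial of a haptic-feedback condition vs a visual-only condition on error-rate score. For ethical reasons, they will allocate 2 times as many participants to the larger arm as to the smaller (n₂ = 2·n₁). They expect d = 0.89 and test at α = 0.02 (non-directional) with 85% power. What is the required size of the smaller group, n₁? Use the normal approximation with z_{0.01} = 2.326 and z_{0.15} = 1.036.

n₁ = 22

With allocation ratio k = n₂/n₁ = 2, Var(x̄₁−x̄₂) = σ²(1/n₁ + 1/(k·n₁)) = σ²·(k+1)/(k·n₁).
So n₁ = (1 + 1/k)·((z_{α/2} + z_β)/d)² = 1.500 × (3.362/0.89)².
n₁ = 1.500 × 14.27 = 21.4.
Round up: n₁ = 22, giving n₂ = 2 × 22 = 44.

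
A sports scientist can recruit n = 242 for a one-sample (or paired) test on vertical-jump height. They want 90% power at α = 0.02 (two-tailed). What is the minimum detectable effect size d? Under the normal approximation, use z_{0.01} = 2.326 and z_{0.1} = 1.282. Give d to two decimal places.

d_min ≈ 0.23

For a single sample (or paired design) of n = 242: d_min = (z_{α/2} + z_β)/√n.
z-sum = 2.326 + 1.282 = 3.608.
d_min = 3.608 / √242 = 3.608 / 15.556 = 0.232.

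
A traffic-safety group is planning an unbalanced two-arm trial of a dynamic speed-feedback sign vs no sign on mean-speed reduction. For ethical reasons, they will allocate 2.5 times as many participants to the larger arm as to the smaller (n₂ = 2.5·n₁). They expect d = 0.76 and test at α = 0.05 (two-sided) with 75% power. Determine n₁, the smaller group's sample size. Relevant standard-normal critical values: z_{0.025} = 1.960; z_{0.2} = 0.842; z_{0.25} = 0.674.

With allocation ratio k = n₂/n₁ = 2.5, Var(x̄₁−x̄₂) = σ²(1/n₁ + 1/(k·n₁)) = σ²·(k+1)/(k·n₁).
So n₁ = (1 + 1/k)·((z_{α/2} + z_β)/d)² = 1.400 × (2.634/0.76)².
n₁ = 1.400 × 12.01 = 16.8.
Round up: n₁ = 17, giving n₂ = ⌈2.5 × 17⌉ = ⌈42.5⌉ = 43.

n₁ = 17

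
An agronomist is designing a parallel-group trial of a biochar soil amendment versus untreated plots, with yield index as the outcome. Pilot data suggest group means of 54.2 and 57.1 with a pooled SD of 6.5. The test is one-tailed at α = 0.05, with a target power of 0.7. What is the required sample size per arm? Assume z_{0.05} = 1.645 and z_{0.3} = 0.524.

n = 48 per group

Cohen's d = |M₁ − M₂| / SD_pooled = |54.2 − 57.1| / 6.5 = 2.9 / 6.5 = 0.446.
For two independent groups with equal n: n = 2·((z_{α} + z_β) / d)².
z_{α} + z_β = 1.645 + 0.524 = 2.169.
n = 2 × (2.169 / 0.446)² = 2 × 4.863² = 2 × 23.65 = 47.3.
Round up to the next whole participant.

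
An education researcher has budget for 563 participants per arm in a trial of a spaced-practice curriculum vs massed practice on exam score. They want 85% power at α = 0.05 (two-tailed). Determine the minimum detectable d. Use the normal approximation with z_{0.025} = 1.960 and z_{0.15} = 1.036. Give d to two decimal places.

For two independent groups of n = 563 each: d_min = (z_{α/2} + z_β)·√(2/n).
z-sum = 1.960 + 1.036 = 2.996.
d_min = 2.996 × √(2/563) = 2.996 × 0.0596 = 0.179.

d_min ≈ 0.18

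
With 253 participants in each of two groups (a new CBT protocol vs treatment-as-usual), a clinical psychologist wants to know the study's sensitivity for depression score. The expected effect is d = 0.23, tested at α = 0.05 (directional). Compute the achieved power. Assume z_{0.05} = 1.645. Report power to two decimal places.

For two equal groups, power = Φ(d·√(n/2) − z_{α}).
d·√(n/2) = 0.23 × √(253/2) = 0.23 × 11.247 = 2.587.
z_β = 2.587 − 1.645 = 0.942.
Power = Φ(0.942) = 0.827.

power ≈ 0.83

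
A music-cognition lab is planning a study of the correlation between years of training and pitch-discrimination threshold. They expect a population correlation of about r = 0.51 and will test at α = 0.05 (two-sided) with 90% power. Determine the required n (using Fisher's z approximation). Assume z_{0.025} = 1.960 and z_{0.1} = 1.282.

Fisher's z: C = ½·ln((1+r)/(1−r)) = ½·ln(3.0816) = 0.5627.
n = ((z_{α/2} + z_β)/C)² + 3.
(1.960 + 1.282) / 0.5627 = 3.242 / 0.5627 = 5.762.
n = 5.762² + 3 = 33.19 + 3 = 36.2.
Round up.

n = 37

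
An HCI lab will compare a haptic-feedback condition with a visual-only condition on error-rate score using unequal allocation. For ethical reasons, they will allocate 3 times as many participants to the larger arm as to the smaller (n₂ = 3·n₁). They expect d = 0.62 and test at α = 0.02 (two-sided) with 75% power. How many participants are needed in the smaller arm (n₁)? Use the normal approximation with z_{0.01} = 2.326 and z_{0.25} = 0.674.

With allocation ratio k = n₂/n₁ = 3, Var(x̄₁−x̄₂) = σ²(1/n₁ + 1/(k·n₁)) = σ²·(k+1)/(k·n₁).
So n₁ = (1 + 1/k)·((z_{α/2} + z_β)/d)² = 1.333 × (3.000/0.62)².
n₁ = 1.333 × 23.41 = 31.2.
Round up: n₁ = 32, giving n₂ = 3 × 32 = 96.

n₁ = 32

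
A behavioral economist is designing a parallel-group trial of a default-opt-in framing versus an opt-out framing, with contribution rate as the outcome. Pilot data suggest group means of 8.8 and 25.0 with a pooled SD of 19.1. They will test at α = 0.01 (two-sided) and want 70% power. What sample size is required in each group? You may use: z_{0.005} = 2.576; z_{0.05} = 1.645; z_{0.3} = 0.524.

Cohen's d = |M₁ − M₂| / SD_pooled = |8.8 − 25.0| / 19.1 = 16.2 / 19.1 = 0.848.
For two independent groups with equal n: n = 2·((z_{α/2} + z_β) / d)².
z_{α/2} + z_β = 2.576 + 0.524 = 3.100.
n = 2 × (3.100 / 0.848)² = 2 × 3.656² = 2 × 13.36 = 26.7.
Round up to the next whole participant.

n = 27 per group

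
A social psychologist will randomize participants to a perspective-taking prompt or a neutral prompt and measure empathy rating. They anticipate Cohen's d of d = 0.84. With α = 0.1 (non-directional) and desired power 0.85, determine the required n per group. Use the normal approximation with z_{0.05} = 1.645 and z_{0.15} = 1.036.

n = 21 per group

For two independent groups with equal n: n = 2·((z_{α/2} + z_β) / d)².
z_{α/2} + z_β = 1.645 + 1.036 = 2.681.
n = 2 × (2.681 / 0.84)² = 2 × 3.192² = 2 × 10.19 = 20.4.
Round up to the next whole participant.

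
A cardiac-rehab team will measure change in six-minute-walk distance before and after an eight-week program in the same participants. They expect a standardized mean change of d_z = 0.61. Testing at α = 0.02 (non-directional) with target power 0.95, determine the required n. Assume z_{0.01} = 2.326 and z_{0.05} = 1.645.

n = 43 pairs

For a paired (one-sample on differences) test: n = ((z_{α/2} + z_β) / d)².
z_{α/2} + z_β = 2.326 + 1.645 = 3.971.
n = (3.971 / 0.61)² = 6.510² = 42.38.
Round up.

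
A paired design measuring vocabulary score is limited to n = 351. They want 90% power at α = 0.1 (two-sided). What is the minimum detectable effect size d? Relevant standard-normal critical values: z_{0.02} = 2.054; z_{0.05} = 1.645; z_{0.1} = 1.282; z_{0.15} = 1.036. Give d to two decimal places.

d_min ≈ 0.16

For a single sample (or paired design) of n = 351: d_min = (z_{α/2} + z_β)/√n.
z-sum = 1.645 + 1.282 = 2.927.
d_min = 2.927 / √351 = 2.927 / 18.735 = 0.156.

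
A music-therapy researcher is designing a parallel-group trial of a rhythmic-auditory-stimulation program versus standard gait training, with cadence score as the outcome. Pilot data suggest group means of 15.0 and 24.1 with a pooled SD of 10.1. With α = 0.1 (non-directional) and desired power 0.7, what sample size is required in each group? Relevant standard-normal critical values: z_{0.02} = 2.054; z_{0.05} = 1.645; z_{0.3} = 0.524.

n = 12 per group

Cohen's d = |M₁ − M₂| / SD_pooled = |15.0 − 24.1| / 10.1 = 9.1 / 10.1 = 0.901.
For two independent groups with equal n: n = 2·((z_{α/2} + z_β) / d)².
z_{α/2} + z_β = 1.645 + 0.524 = 2.169.
n = 2 × (2.169 / 0.901)² = 2 × 2.407² = 2 × 5.80 = 11.6.
Round up to the next whole participant.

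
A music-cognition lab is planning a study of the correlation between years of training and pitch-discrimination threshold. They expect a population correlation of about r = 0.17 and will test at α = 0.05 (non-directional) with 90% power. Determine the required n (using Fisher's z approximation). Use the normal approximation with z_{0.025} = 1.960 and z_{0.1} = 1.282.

Fisher's z: C = ½·ln((1+r)/(1−r)) = ½·ln(1.4096) = 0.1717.
n = ((z_{α/2} + z_β)/C)² + 3.
(1.960 + 1.282) / 0.1717 = 3.242 / 0.1717 = 18.882.
n = 18.882² + 3 = 356.52 + 3 = 359.5.
Round up.

n = 360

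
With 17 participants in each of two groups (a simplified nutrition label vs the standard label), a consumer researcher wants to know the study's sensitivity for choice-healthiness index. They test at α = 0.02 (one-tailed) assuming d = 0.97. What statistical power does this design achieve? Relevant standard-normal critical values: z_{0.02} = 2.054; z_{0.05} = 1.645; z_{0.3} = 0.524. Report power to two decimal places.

For two equal groups, power = Φ(d·√(n/2) − z_{α}).
d·√(n/2) = 0.97 × √(17/2) = 0.97 × 2.915 = 2.828.
z_β = 2.828 − 2.054 = 0.774.
Power = Φ(0.774) = 0.781.

power ≈ 0.78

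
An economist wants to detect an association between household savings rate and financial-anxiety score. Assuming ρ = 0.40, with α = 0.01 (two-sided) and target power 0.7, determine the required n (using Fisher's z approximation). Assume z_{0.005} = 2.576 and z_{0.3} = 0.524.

Fisher's z: C = ½·ln((1+r)/(1−r)) = ½·ln(2.3333) = 0.4236.
n = ((z_{α/2} + z_β)/C)² + 3.
(2.576 + 0.524) / 0.4236 = 3.100 / 0.4236 = 7.318.
n = 7.318² + 3 = 53.56 + 3 = 56.6.
Round up.

n = 57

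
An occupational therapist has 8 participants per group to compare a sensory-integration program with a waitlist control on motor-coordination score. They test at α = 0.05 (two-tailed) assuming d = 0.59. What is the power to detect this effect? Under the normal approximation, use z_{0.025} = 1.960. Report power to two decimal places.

For two equal groups, power = Φ(d·√(n/2) − z_{α/2}).
d·√(n/2) = 0.59 × √(8/2) = 0.59 × 2.000 = 1.180.
z_β = 1.180 − 1.960 = -0.780.
Power = Φ(-0.780) = 0.218.

power ≈ 0.22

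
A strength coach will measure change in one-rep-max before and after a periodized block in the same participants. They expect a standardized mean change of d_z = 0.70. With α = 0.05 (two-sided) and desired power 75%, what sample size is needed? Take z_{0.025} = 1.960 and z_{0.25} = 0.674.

n = 15 pairs

For a paired (one-sample on differences) test: n = ((z_{α/2} + z_β) / d)².
z_{α/2} + z_β = 1.960 + 0.674 = 2.634.
n = (2.634 / 0.70)² = 3.763² = 14.16.
Round up.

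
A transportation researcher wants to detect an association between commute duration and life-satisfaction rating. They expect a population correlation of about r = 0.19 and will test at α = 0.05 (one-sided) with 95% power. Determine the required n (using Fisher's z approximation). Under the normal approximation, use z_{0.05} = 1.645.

n = 296

Fisher's z: C = ½·ln((1+r)/(1−r)) = ½·ln(1.4691) = 0.1923.
n = ((z_{α} + z_β)/C)² + 3.
(1.645 + 1.645) / 0.1923 = 3.290 / 0.1923 = 17.109.
n = 17.109² + 3 = 292.71 + 3 = 295.7.
Round up.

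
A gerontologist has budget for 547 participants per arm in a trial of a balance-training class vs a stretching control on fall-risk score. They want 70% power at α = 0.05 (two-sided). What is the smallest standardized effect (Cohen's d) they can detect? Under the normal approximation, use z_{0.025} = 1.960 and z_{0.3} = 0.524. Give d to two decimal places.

d_min ≈ 0.15

For two independent groups of n = 547 each: d_min = (z_{α/2} + z_β)·√(2/n).
z-sum = 1.960 + 0.524 = 2.484.
d_min = 2.484 × √(2/547) = 2.484 × 0.0605 = 0.150.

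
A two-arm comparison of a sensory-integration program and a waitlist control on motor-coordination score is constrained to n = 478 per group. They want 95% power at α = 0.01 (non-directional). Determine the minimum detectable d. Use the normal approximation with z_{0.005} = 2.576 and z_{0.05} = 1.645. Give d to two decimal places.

For two independent groups of n = 478 each: d_min = (z_{α/2} + z_β)·√(2/n).
z-sum = 2.576 + 1.645 = 4.221.
d_min = 4.221 × √(2/478) = 4.221 × 0.0647 = 0.273.

d_min ≈ 0.27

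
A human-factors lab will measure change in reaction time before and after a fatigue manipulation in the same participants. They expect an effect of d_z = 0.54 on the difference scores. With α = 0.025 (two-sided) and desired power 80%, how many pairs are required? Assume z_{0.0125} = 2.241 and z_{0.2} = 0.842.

For a paired (one-sample on differences) test: n = ((z_{α/2} + z_β) / d)².
z_{α/2} + z_β = 2.241 + 0.842 = 3.083.
n = (3.083 / 0.54)² = 5.709² = 32.60.
Round up.

n = 33 pairs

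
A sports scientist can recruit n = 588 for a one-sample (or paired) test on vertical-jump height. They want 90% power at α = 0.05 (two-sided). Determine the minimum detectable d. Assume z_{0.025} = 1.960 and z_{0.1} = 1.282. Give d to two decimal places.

d_min ≈ 0.13

For a single sample (or paired design) of n = 588: d_min = (z_{α/2} + z_β)/√n.
z-sum = 1.960 + 1.282 = 3.242.
d_min = 3.242 / √588 = 3.242 / 24.249 = 0.134.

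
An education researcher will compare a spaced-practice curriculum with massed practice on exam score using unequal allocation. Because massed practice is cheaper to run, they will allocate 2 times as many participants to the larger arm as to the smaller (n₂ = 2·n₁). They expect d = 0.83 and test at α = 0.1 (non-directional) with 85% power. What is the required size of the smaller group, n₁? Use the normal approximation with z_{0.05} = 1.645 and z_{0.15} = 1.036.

With allocation ratio k = n₂/n₁ = 2, Var(x̄₁−x̄₂) = σ²(1/n₁ + 1/(k·n₁)) = σ²·(k+1)/(k·n₁).
So n₁ = (1 + 1/k)·((z_{α/2} + z_β)/d)² = 1.500 × (2.681/0.83)².
n₁ = 1.500 × 10.43 = 15.7.
Round up: n₁ = 16, giving n₂ = 2 × 16 = 32.

n₁ = 16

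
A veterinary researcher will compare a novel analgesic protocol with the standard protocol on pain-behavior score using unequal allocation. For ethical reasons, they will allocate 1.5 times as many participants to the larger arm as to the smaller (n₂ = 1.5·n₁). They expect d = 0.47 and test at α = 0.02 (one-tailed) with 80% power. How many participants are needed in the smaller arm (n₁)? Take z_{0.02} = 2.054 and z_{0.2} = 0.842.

n₁ = 64

With allocation ratio k = n₂/n₁ = 1.5, Var(x̄₁−x̄₂) = σ²(1/n₁ + 1/(k·n₁)) = σ²·(k+1)/(k·n₁).
So n₁ = (1 + 1/k)·((z_{α} + z_β)/d)² = 1.667 × (2.896/0.47)².
n₁ = 1.667 × 37.97 = 63.3.
Round up: n₁ = 64, giving n₂ = 1.5 × 64 = 96.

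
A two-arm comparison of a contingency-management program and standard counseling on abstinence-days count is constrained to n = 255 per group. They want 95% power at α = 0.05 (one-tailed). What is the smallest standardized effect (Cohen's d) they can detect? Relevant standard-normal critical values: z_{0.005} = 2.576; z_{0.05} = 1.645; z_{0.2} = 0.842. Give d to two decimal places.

For two independent groups of n = 255 each: d_min = (z_{α} + z_β)·√(2/n).
z-sum = 1.645 + 1.645 = 3.290.
d_min = 3.290 × √(2/255) = 3.290 × 0.0886 = 0.291.

d_min ≈ 0.29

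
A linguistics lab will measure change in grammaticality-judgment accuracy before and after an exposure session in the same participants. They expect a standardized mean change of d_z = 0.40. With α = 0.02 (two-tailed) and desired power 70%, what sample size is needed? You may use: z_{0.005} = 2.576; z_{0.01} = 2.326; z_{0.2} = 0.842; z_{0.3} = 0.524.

For a paired (one-sample on differences) test: n = ((z_{α/2} + z_β) / d)².
z_{α/2} + z_β = 2.326 + 0.524 = 2.850.
n = (2.850 / 0.40)² = 7.125² = 50.77.
Round up.

n = 51 pairs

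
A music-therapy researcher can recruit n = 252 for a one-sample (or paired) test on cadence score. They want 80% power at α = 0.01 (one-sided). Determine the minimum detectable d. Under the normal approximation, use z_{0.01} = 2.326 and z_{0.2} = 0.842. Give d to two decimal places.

For a single sample (or paired design) of n = 252: d_min = (z_{α} + z_β)/√n.
z-sum = 2.326 + 0.842 = 3.168.
d_min = 3.168 / √252 = 3.168 / 15.875 = 0.200.

d_min ≈ 0.20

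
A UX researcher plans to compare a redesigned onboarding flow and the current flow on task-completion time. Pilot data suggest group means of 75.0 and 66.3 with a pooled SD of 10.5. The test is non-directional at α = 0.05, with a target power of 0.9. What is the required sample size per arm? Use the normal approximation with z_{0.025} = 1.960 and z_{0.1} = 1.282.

n = 31 per group

Cohen's d = |M₁ − M₂| / SD_pooled = |75.0 − 66.3| / 10.5 = 8.7 / 10.5 = 0.829.
For two independent groups with equal n: n = 2·((z_{α/2} + z_β) / d)².
z_{α/2} + z_β = 1.960 + 1.282 = 3.242.
n = 2 × (3.242 / 0.829)² = 2 × 3.911² = 2 × 15.29 = 30.6.
Round up to the next whole participant.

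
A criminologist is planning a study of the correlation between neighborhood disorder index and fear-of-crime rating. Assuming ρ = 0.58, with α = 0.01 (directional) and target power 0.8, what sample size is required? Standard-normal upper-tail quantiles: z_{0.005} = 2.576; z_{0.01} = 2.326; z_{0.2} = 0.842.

n = 26

Fisher's z: C = ½·ln((1+r)/(1−r)) = ½·ln(3.7619) = 0.6625.
n = ((z_{α} + z_β)/C)² + 3.
(2.326 + 0.842) / 0.6625 = 3.168 / 0.6625 = 4.782.
n = 4.782² + 3 = 22.87 + 3 = 25.9.
Round up.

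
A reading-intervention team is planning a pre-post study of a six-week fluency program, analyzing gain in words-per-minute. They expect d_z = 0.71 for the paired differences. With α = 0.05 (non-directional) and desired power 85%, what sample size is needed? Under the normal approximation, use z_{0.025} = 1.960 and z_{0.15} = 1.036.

For a paired (one-sample on differences) test: n = ((z_{α/2} + z_β) / d)².
z_{α/2} + z_β = 1.960 + 1.036 = 2.996.
n = (2.996 / 0.71)² = 4.220² = 17.81.
Round up.

n = 18 pairs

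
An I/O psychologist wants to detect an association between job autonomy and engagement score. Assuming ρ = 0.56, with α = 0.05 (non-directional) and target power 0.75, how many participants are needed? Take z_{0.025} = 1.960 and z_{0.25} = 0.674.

Fisher's z: C = ½·ln((1+r)/(1−r)) = ½·ln(3.5455) = 0.6328.
n = ((z_{α/2} + z_β)/C)² + 3.
(1.960 + 0.674) / 0.6328 = 2.634 / 0.6328 = 4.162.
n = 4.162² + 3 = 17.33 + 3 = 20.3.
Round up.

n = 21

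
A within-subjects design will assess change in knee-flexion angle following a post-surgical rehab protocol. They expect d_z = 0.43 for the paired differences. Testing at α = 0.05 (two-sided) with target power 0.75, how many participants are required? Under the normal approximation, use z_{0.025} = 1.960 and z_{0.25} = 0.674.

n = 38 pairs

For a paired (one-sample on differences) test: n = ((z_{α/2} + z_β) / d)².
z_{α/2} + z_β = 1.960 + 0.674 = 2.634.
n = (2.634 / 0.43)² = 6.126² = 37.52.
Round up.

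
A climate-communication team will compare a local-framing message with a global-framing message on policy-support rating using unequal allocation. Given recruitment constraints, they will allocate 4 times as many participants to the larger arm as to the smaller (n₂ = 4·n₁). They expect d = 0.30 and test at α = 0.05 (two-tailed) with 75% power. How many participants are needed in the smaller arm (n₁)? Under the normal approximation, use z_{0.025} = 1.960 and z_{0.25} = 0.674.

With allocation ratio k = n₂/n₁ = 4, Var(x̄₁−x̄₂) = σ²(1/n₁ + 1/(k·n₁)) = σ²·(k+1)/(k·n₁).
So n₁ = (1 + 1/k)·((z_{α/2} + z_β)/d)² = 1.250 × (2.634/0.30)².
n₁ = 1.250 × 77.09 = 96.4.
Round up: n₁ = 97, giving n₂ = 4 × 97 = 388.

n₁ = 97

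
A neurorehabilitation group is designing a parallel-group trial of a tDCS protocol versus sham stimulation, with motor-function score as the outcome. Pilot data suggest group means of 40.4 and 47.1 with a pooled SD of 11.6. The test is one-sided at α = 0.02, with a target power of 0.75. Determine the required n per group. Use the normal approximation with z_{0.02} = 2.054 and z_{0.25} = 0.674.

n = 45 per group

Cohen's d = |M₁ − M₂| / SD_pooled = |40.4 − 47.1| / 11.6 = 6.7 / 11.6 = 0.578.
For two independent groups with equal n: n = 2·((z_{α} + z_β) / d)².
z_{α} + z_β = 2.054 + 0.674 = 2.728.
n = 2 × (2.728 / 0.578)² = 2 × 4.720² = 2 × 22.28 = 44.6.
Round up to the next whole participant.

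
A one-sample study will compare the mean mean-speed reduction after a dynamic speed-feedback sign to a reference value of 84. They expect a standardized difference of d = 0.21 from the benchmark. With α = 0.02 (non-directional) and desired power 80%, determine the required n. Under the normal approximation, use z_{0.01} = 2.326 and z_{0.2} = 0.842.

For a one-sample test: n = ((z_{α/2} + z_β) / d)².
z_{α/2} + z_β = 2.326 + 0.842 = 3.168.
n = (3.168 / 0.21)² = 15.086² = 227.58.
Round up.

n = 228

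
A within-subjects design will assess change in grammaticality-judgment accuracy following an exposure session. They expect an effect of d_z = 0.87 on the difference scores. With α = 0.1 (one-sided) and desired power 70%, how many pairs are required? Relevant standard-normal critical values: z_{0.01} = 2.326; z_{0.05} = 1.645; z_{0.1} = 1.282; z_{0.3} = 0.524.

n = 5 pairs

For a paired (one-sample on differences) test: n = ((z_{α} + z_β) / d)².
z_{α} + z_β = 1.282 + 0.524 = 1.806.
n = (1.806 / 0.87)² = 2.076² = 4.31.
Round up.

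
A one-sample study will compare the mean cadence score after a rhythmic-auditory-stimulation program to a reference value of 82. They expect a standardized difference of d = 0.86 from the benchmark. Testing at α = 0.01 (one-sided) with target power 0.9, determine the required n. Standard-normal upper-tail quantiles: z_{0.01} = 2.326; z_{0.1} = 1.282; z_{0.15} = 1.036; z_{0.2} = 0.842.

For a one-sample test: n = ((z_{α} + z_β) / d)².
z_{α} + z_β = 2.326 + 1.282 = 3.608.
n = (3.608 / 0.86)² = 4.195² = 17.60.
Round up.

n = 18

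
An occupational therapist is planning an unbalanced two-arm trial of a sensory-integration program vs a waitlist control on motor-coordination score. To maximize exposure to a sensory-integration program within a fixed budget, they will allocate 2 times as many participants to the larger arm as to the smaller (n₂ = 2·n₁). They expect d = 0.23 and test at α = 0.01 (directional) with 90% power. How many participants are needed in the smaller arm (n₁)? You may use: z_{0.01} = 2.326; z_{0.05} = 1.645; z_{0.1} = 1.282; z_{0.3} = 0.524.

With allocation ratio k = n₂/n₁ = 2, Var(x̄₁−x̄₂) = σ²(1/n₁ + 1/(k·n₁)) = σ²·(k+1)/(k·n₁).
So n₁ = (1 + 1/k)·((z_{α} + z_β)/d)² = 1.500 × (3.608/0.23)².
n₁ = 1.500 × 246.08 = 369.1.
Round up: n₁ = 370, giving n₂ = 2 × 370 = 740.

n₁ = 370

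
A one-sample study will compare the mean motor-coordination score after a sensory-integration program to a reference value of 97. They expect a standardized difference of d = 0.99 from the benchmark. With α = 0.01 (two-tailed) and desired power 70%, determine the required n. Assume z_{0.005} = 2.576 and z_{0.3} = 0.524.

n = 10

For a one-sample test: n = ((z_{α/2} + z_β) / d)².
z_{α/2} + z_β = 2.576 + 0.524 = 3.100.
n = (3.100 / 0.99)² = 3.131² = 9.81.
Round up.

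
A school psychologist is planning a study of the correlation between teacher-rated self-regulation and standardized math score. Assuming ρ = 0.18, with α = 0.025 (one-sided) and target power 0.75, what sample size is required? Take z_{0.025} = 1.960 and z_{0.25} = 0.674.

Fisher's z: C = ½·ln((1+r)/(1−r)) = ½·ln(1.4390) = 0.1820.
n = ((z_{α} + z_β)/C)² + 3.
(1.960 + 0.674) / 0.1820 = 2.634 / 0.1820 = 14.473.
n = 14.473² + 3 = 209.45 + 3 = 212.5.
Round up.

n = 213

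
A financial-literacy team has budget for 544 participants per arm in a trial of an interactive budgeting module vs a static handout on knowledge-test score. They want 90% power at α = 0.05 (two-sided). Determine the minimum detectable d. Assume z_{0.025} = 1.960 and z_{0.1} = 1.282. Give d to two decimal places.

For two independent groups of n = 544 each: d_min = (z_{α/2} + z_β)·√(2/n).
z-sum = 1.960 + 1.282 = 3.242.
d_min = 3.242 × √(2/544) = 3.242 × 0.0606 = 0.197.

d_min ≈ 0.20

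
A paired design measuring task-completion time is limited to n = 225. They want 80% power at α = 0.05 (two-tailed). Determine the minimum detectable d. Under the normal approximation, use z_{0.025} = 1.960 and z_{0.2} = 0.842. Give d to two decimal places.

d_min ≈ 0.19

For a single sample (or paired design) of n = 225: d_min = (z_{α/2} + z_β)/√n.
z-sum = 1.960 + 0.842 = 2.802.
d_min = 2.802 / √225 = 2.802 / 15.000 = 0.187.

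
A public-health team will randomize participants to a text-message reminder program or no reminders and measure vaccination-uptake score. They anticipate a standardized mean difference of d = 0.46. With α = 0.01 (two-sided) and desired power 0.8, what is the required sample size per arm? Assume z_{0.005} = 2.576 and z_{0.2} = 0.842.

For two independent groups with equal n: n = 2·((z_{α/2} + z_β) / d)².
z_{α/2} + z_β = 2.576 + 0.842 = 3.418.
n = 2 × (3.418 / 0.46)² = 2 × 7.430² = 2 × 55.21 = 110.4.
Round up to the next whole participant.

n = 111 per group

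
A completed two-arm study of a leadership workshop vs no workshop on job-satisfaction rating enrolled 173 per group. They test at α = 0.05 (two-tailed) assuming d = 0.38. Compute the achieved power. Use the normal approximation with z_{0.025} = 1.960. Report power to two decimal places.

power ≈ 0.94

For two equal groups, power = Φ(d·√(n/2) − z_{α/2}).
d·√(n/2) = 0.38 × √(173/2) = 0.38 × 9.301 = 3.534.
z_β = 3.534 − 1.960 = 1.574.
Power = Φ(1.574) = 0.942.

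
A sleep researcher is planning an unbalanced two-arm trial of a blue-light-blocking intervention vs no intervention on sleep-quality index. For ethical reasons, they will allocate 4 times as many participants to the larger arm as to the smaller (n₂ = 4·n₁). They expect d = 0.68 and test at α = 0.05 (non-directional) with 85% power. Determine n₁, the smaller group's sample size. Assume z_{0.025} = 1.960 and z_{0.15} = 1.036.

With allocation ratio k = n₂/n₁ = 4, Var(x̄₁−x̄₂) = σ²(1/n₁ + 1/(k·n₁)) = σ²·(k+1)/(k·n₁).
So n₁ = (1 + 1/k)·((z_{α/2} + z_β)/d)² = 1.250 × (2.996/0.68)².
n₁ = 1.250 × 19.41 = 24.3.
Round up: n₁ = 25, giving n₂ = 4 × 25 = 100.

n₁ = 25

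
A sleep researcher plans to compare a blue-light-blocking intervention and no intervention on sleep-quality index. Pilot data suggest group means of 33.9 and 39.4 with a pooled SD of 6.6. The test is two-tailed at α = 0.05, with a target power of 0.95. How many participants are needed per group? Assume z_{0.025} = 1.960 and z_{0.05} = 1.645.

Cohen's d = |M₁ − M₂| / SD_pooled = |33.9 − 39.4| / 6.6 = 5.5 / 6.6 = 0.833.
For two independent groups with equal n: n = 2·((z_{α/2} + z_β) / d)².
z_{α/2} + z_β = 1.960 + 1.645 = 3.605.
n = 2 × (3.605 / 0.833)² = 2 × 4.328² = 2 × 18.73 = 37.5.
Round up to the next whole participant.

n = 38 per group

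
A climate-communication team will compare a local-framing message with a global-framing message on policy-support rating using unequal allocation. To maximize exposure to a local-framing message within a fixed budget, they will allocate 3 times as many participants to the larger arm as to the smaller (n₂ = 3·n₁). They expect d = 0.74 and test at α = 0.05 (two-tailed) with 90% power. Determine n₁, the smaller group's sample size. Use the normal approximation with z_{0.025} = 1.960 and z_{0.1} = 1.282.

n₁ = 26

With allocation ratio k = n₂/n₁ = 3, Var(x̄₁−x̄₂) = σ²(1/n₁ + 1/(k·n₁)) = σ²·(k+1)/(k·n₁).
So n₁ = (1 + 1/k)·((z_{α/2} + z_β)/d)² = 1.333 × (3.242/0.74)².
n₁ = 1.333 × 19.19 = 25.6.
Round up: n₁ = 26, giving n₂ = 3 × 26 = 78.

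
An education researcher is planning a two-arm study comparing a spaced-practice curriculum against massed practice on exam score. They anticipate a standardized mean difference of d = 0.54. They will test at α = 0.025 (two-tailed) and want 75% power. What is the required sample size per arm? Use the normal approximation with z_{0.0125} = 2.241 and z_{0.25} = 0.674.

For two independent groups with equal n: n = 2·((z_{α/2} + z_β) / d)².
z_{α/2} + z_β = 2.241 + 0.674 = 2.915.
n = 2 × (2.915 / 0.54)² = 2 × 5.398² = 2 × 29.14 = 58.3.
Round up to the next whole participant.

n = 59 per group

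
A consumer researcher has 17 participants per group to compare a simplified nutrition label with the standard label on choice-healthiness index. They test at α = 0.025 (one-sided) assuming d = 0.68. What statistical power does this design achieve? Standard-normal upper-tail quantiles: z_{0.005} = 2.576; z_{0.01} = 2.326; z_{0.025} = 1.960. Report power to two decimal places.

For two equal groups, power = Φ(d·√(n/2) − z_{α}).
d·√(n/2) = 0.68 × √(17/2) = 0.68 × 2.915 = 1.983.
z_β = 1.983 − 1.960 = 0.023.
Power = Φ(0.023) = 0.509.

power ≈ 0.51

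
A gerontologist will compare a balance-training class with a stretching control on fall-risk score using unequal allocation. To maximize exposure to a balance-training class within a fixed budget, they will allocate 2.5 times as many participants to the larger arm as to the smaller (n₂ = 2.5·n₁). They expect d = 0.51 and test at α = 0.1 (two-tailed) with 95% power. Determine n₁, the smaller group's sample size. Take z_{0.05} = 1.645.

With allocation ratio k = n₂/n₁ = 2.5, Var(x̄₁−x̄₂) = σ²(1/n₁ + 1/(k·n₁)) = σ²·(k+1)/(k·n₁).
So n₁ = (1 + 1/k)·((z_{α/2} + z_β)/d)² = 1.400 × (3.290/0.51)².
n₁ = 1.400 × 41.62 = 58.3.
Round up: n₁ = 59, giving n₂ = ⌈2.5 × 59⌉ = ⌈147.5⌉ = 148.

n₁ = 59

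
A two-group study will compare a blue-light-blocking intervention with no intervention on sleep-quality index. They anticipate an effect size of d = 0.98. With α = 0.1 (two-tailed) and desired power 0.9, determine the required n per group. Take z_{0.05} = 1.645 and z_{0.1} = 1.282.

For two independent groups with equal n: n = 2·((z_{α/2} + z_β) / d)².
z_{α/2} + z_β = 1.645 + 1.282 = 2.927.
n = 2 × (2.927 / 0.98)² = 2 × 2.987² = 2 × 8.92 = 17.8.
Round up to the next whole participant.

n = 18 per group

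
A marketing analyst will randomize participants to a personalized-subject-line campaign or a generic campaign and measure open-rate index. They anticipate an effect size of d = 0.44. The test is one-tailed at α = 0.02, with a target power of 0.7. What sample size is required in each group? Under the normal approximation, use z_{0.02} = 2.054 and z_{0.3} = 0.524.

n = 69 per group

For two independent groups with equal n: n = 2·((z_{α} + z_β) / d)².
z_{α} + z_β = 2.054 + 0.524 = 2.578.
n = 2 × (2.578 / 0.44)² = 2 × 5.859² = 2 × 34.33 = 68.7.
Round up to the next whole participant.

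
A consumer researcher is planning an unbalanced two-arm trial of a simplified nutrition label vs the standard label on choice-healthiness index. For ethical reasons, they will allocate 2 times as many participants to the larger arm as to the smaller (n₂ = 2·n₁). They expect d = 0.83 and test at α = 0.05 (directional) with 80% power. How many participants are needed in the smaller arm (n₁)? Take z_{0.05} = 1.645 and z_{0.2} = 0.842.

With allocation ratio k = n₂/n₁ = 2, Var(x̄₁−x̄₂) = σ²(1/n₁ + 1/(k·n₁)) = σ²·(k+1)/(k·n₁).
So n₁ = (1 + 1/k)·((z_{α} + z_β)/d)² = 1.500 × (2.487/0.83)².
n₁ = 1.500 × 8.98 = 13.5.
Round up: n₁ = 14, giving n₂ = 2 × 14 = 28.

n₁ = 14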